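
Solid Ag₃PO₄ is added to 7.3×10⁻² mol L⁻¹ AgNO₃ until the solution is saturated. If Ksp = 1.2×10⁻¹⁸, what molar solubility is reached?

3.1×10⁻¹⁵ M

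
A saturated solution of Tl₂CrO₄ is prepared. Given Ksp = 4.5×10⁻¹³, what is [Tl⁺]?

Tl₂CrO₄(s) ⇌ 2 Tl⁺(aq) + CrO₄²⁻(aq)
For each mole of Tl₂CrO₄ that dissolves per liter, [Tl⁺] = 2s and [CrO₄²⁻] = s; let s denote this solubility.
Ksp = [Tl⁺]^2[CrO₄²⁻] = (2s)^2 · s = 4s^3 = 4.5×10⁻¹³
s = 4.8×10⁻⁵ M
[Tl⁺] = 2s = 9.7×10⁻⁵ M

9.7×10⁻⁵ M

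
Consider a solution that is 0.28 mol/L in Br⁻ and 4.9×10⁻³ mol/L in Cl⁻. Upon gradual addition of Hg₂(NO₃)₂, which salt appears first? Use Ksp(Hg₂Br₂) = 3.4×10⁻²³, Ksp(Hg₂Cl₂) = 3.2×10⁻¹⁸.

Hg₂Br₂

Precipitation begins when Q = Ksp.
For Hg₂Br₂: [Hg₂²⁺] = (Ksp/[Br⁻]^2) = 4.3×10⁻²² mol/L
For Hg₂Cl₂: [Hg₂²⁺] = (Ksp/[Cl⁻]^2) = 1.3×10⁻¹³ mol/L
Since Hg₂Br₂ needs less Hg₂²⁺ to reach saturation, it precipitates first.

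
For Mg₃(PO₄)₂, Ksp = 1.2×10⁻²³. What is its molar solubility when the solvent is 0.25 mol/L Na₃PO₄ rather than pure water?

1.9×10⁻⁸ M

Mg₃(PO₄)₂(s) ⇌ 3 Mg²⁺(aq) + 2 PO₄³⁻(aq)
PO₄³⁻ is already present at 0.25 mol/L. If s mol/L of Mg₃(PO₄)₂ dissolves, [Mg²⁺] = 3s while [PO₄³⁻] ≈ 0.25 mol/L.
Ksp = [Mg²⁺]^3[PO₄³⁻]^2 = (3s)^3(0.25)^2
(3s)^3 = 1.2×10⁻²³ / (0.25)^2 = 1.9×10⁻²²
s = 1.9×10⁻⁸ mol/L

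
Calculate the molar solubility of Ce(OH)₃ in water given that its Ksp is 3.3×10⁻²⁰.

5.9×10⁻⁶ M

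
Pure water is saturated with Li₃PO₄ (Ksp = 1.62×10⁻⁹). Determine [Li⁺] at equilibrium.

Li₃PO₄(s) ⇌ 3 Li⁺(aq) + PO₄³⁻(aq)
Call the molar solubility s, so that [Li⁺] = 3s and [PO₄³⁻] = s.
Ksp = [Li⁺]^3[PO₄³⁻] = (3s)^3 · s = 27s^4 = 1.62×10⁻⁹
s = 2.78×10⁻³ mol L⁻¹
[Li⁺] = 3s = 8.35×10⁻³ mol L⁻¹

8.35×10⁻³ M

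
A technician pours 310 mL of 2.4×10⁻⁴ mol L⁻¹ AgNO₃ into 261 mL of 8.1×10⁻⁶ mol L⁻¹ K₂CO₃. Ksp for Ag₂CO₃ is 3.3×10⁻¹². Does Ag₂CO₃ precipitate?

No

After mixing, V = 310 mL + 261 mL = 571 mL.
[Ag⁺] = (2.4×10⁻⁴)(310)/571 = 1.3×10⁻⁴ mol L⁻¹
[CO₃²⁻] = (8.1×10⁻⁶)(261)/571 = 3.7×10⁻⁶ mol L⁻¹
Q = [Ag⁺]^2[CO₃²⁻] = 6.3×10⁻¹⁴
Q < Ksp (6.3×10⁻¹⁴ vs 3.3×10⁻¹²); the solution remains unsaturated and no precipitate forms.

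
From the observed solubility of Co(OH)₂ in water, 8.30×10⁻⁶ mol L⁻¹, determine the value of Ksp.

Co(OH)₂(s) ⇌ Co²⁺(aq) + 2 OH⁻(aq)
Let s be the molar solubility. Then [Co²⁺] = s and [OH⁻] = 2s.
Ksp = [Co²⁺][OH⁻]^2 = s · (2s)^2 = 4s^3
Ksp = 4 × (8.30×10⁻⁶)^3 = 2.29×10⁻¹⁵

Ksp = 2.29×10⁻¹⁵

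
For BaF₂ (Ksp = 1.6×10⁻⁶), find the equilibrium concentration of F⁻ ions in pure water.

1.5×10⁻² M

BaF₂(s) ⇌ Ba²⁺(aq) + 2 F⁻(aq)
Call the molar solubility s, so that [Ba²⁺] = s and [F⁻] = 2s.
Ksp = [Ba²⁺][F⁻]^2 = s · (2s)^2 = 4s^3 = 1.6×10⁻⁶
s = 7.4×10⁻³ mol/L
[F⁻] = 2s = 1.5×10⁻² mol/L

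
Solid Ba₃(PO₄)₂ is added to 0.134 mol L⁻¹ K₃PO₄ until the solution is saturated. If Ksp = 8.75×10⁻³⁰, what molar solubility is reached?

Ba₃(PO₄)₂(s) ⇌ 3 Ba²⁺(aq) + 2 PO₄³⁻(aq)
With PO₄³⁻ already at 0.134 mol L⁻¹ and s small, take [PO₄³⁻] ≈ 0.134 mol L⁻¹ and [Ba²⁺] = 3s.
Ksp = [Ba²⁺]^3[PO₄³⁻]^2 = (3s)^3(0.134)^2
(3s)^3 = 8.75×10⁻³⁰ / (0.134)^2 = 4.87×10⁻²⁸
s = 2.62×10⁻¹⁰ mol L⁻¹

2.62×10⁻¹⁰ M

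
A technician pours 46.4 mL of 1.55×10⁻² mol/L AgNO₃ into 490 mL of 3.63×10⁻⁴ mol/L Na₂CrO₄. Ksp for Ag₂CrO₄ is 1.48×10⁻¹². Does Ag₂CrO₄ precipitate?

Yes

Total volume after mixing = 46.4 + 490 = 536.4 mL.
[Ag⁺] = (1.55×10⁻²)(46.4)/536.4 = 1.34×10⁻³ mol/L
[CrO₄²⁻] = (3.63×10⁻⁴)(490)/536.4 = 3.32×10⁻⁴ mol/L
Q = [Ag⁺]^2[CrO₄²⁻] = 5.96×10⁻¹⁰
Because Q > Ksp (5.96×10⁻¹⁰ vs 1.48×10⁻¹²), a precipitate of Ag₂CrO₄ forms.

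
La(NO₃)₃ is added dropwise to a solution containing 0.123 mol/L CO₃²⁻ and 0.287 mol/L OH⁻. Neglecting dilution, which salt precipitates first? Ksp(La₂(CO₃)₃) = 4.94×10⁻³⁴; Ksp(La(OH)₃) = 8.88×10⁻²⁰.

La(OH)₃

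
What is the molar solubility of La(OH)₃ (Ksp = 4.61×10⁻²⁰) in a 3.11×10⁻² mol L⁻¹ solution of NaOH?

La(OH)₃(s) ⇌ La³⁺(aq) + 3 OH⁻(aq)
OH⁻ is already present at 3.11×10⁻² mol L⁻¹. If s mol/L of La(OH)₃ dissolves, [La³⁺] = s while [OH⁻] ≈ 3.11×10⁻² mol L⁻¹.
Ksp = [La³⁺][OH⁻]^3 = s(3.11×10⁻²)^3
s = 4.61×10⁻²⁰ / (3.11×10⁻²)^3 = 1.53×10⁻¹⁵
s = 1.53×10⁻¹⁵ mol L⁻¹

1.53×10⁻¹⁵ M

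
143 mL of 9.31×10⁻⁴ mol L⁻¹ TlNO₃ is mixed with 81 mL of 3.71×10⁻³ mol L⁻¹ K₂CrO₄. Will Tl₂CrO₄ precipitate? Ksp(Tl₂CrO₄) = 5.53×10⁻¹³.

Yes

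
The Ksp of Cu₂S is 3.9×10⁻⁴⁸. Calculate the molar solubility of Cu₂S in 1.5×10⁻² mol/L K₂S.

8.1×10⁻²⁴ M

Cu₂S(s) ⇌ 2 Cu⁺(aq) + S²⁻(aq)
With S²⁻ already at 1.5×10⁻² mol/L and s small, take [S²⁻] ≈ 1.5×10⁻² mol/L and [Cu⁺] = 2s.
Ksp = [Cu⁺]^2[S²⁻] = (2s)^2(1.5×10⁻²)
(2s)^2 = 3.9×10⁻⁴⁸ / (1.5×10⁻²) = 2.6×10⁻⁴⁶
s = 8.1×10⁻²⁴ mol/L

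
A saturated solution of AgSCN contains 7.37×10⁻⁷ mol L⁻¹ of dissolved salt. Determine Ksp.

Ksp = 5.43×10⁻¹³

AgSCN(s) ⇌ Ag⁺(aq) + SCN⁻(aq)
With molar solubility s: [Ag⁺] = s, [SCN⁻] = s.
Ksp = [Ag⁺][SCN⁻] = s · s = s^2
Ksp = (7.37×10⁻⁷)^2 = 5.43×10⁻¹³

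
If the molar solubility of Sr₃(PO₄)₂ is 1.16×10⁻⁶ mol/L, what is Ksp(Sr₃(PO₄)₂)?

Ksp = 2.27×10⁻²⁸

Sr₃(PO₄)₂(s) ⇌ 3 Sr²⁺(aq) + 2 PO₄³⁻(aq)
With molar solubility s: [Sr²⁺] = 3s, [PO₄³⁻] = 2s.
Ksp = [Sr²⁺]^3[PO₄³⁻]^2 = (3s)^3 · (2s)^2 = 108s^5
Ksp = 108 × (1.16×10⁻⁶)^5 = 2.27×10⁻²⁸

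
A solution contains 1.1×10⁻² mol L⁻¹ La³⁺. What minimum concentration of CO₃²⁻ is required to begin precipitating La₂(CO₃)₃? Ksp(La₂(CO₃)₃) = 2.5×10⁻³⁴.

A salt starts to precipitate once the ion product Q reaches its Ksp.
La₂(CO₃)₃(s) ⇌ 2 La³⁺(aq) + 3 CO₃²⁻(aq)
Ksp = [La³⁺]^2[CO₃²⁻]^3 = [CO₃²⁻]^3(1.1×10⁻²)^2
[CO₃²⁻]^3 = 2.5×10⁻³⁴ / (1.1×10⁻²)^2 = 2.1×10⁻³⁰
[CO₃²⁻] = 1.3×10⁻¹⁰ mol L⁻¹

1.3×10⁻¹⁰ M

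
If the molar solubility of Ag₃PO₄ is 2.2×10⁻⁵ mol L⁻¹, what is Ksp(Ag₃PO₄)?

Ksp = 6.3×10⁻¹⁸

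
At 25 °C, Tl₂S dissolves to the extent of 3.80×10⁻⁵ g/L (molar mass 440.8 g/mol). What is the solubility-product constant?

s = (3.80×10⁻⁵ g L⁻¹)/(440.8 g mol⁻¹) = 8.6207×10⁻⁸ M
Tl₂S(s) ⇌ 2 Tl⁺(aq) + S²⁻(aq)
Let s be the molar solubility. Then [Tl⁺] = 2s and [S²⁻] = s.
Ksp = [Tl⁺]^2[S²⁻] = (2s)^2 · s = 4s^3
Ksp = 4 × (8.6207×10⁻⁸)^3 = 2.56×10⁻²¹

Ksp = 2.56×10⁻²¹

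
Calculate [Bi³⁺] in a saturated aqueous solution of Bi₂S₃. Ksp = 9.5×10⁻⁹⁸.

3.1×10⁻²⁰ M

Bi₂S₃(s) ⇌ 2 Bi³⁺(aq) + 3 S²⁻(aq)
For each mole of Bi₂S₃ that dissolves per liter, [Bi³⁺] = 2s and [S²⁻] = 3s; let s denote this solubility.
Ksp = [Bi³⁺]^2[S²⁻]^3 = (2s)^2 · (3s)^3 = 108s^5 = 9.5×10⁻⁹⁸
s = 1.5×10⁻²⁰ mol L⁻¹
[Bi³⁺] = 2s = 3.1×10⁻²⁰ mol L⁻¹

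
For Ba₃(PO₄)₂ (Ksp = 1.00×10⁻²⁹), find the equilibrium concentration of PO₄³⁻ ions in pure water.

1.24×10⁻⁶ M

Ba₃(PO₄)₂(s) ⇌ 3 Ba²⁺(aq) + 2 PO₄³⁻(aq)
With molar solubility s: [Ba²⁺] = 3s, [PO₄³⁻] = 2s.
Ksp = [Ba²⁺]^3[PO₄³⁻]^2 = (3s)^3 · (2s)^2 = 108s^5 = 1.00×10⁻²⁹
s = 6.21×10⁻⁷ mol L⁻¹
[PO₄³⁻] = 2s = 1.24×10⁻⁶ mol L⁻¹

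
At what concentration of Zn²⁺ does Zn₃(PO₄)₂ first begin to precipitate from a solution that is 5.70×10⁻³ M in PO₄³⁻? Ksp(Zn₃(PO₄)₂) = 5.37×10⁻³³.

Precipitation begins when Q = Ksp.
Zn₃(PO₄)₂(s) ⇌ 3 Zn²⁺(aq) + 2 PO₄³⁻(aq)
Ksp = [Zn²⁺]^3[PO₄³⁻]^2 = [Zn²⁺]^3(5.70×10⁻³)^2
[Zn²⁺]^3 = 5.37×10⁻³³ / (5.70×10⁻³)^2 = 1.65×10⁻²⁸
[Zn²⁺] = 5.49×10⁻¹⁰ M

5.49×10⁻¹⁰ M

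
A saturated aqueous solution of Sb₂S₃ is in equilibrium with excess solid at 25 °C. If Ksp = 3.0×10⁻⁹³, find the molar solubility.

1.2×10⁻¹⁹ M

Sb₂S₃(s) ⇌ 2 Sb³⁺(aq) + 3 S²⁻(aq)
If s mol/L of Sb₂S₃ dissolves, [Sb³⁺] = 2s and [S²⁻] = 3s.
Ksp = [Sb³⁺]^2[S²⁻]^3 = (2s)^2 · (3s)^3 = 108s^5
108s^5 = 3.0×10⁻⁹³  ⇒  s^5 = 2.8×10⁻⁹⁵
s = (2.8×10⁻⁹⁵)^(1/5) = 1.2×10⁻¹⁹ mol L⁻¹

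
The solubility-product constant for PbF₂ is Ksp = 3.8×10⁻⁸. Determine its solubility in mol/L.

2.1×10⁻³ M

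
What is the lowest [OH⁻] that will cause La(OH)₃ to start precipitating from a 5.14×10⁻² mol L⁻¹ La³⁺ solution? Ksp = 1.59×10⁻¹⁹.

1.46×10⁻⁶ M

Each salt precipitates once Q = Ksp for that salt.
La(OH)₃(s) ⇌ La³⁺(aq) + 3 OH⁻(aq)
Ksp = [La³⁺][OH⁻]^3 = [OH⁻]^3(5.14×10⁻²)
[OH⁻]^3 = 1.59×10⁻¹⁹ / (5.14×10⁻²) = 3.09×10⁻¹⁸
[OH⁻] = 1.46×10⁻⁶ mol L⁻¹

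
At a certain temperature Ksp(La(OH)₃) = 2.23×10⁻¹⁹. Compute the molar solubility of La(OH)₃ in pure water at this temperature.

9.53×10⁻⁶ M

La(OH)₃(s) ⇌ La³⁺(aq) + 3 OH⁻(aq)
If s mol/L of La(OH)₃ dissolves, [La³⁺] = s and [OH⁻] = 3s.
Ksp = [La³⁺][OH⁻]^3 = s · (3s)^3 = 27s^4
27s^4 = 2.23×10⁻¹⁹  ⇒  s^4 = 8.26×10⁻²¹
Taking the 4th root, s = 9.53×10⁻⁶ M.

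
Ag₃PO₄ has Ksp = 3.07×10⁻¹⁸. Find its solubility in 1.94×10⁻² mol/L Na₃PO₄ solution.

Ag₃PO₄(s) ⇌ 3 Ag⁺(aq) + PO₄³⁻(aq)
Let s be the solubility of Ag₃PO₄ here. The common ion gives [PO₄³⁻] ≈ 1.94×10⁻² mol/L, and [Ag⁺] = 3s.
Ksp = [Ag⁺]^3[PO₄³⁻] = (3s)^3(1.94×10⁻²)
(3s)^3 = 3.07×10⁻¹⁸ / (1.94×10⁻²) = 1.58×10⁻¹⁶
s = 1.80×10⁻⁶ mol/L

1.80×10⁻⁶ M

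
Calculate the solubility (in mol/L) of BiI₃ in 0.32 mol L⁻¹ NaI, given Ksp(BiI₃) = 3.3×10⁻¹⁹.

1.0×10⁻¹⁷ M

BiI₃(s) ⇌ Bi³⁺(aq) + 3 I⁻(aq)
The solution already contains I⁻ at 0.32 mol L⁻¹. Let s be the molar solubility of BiI₃.
[I⁻] ≈ 0.32 mol L⁻¹ (common ion dominates); [Bi³⁺] = s.
Ksp = [Bi³⁺][I⁻]^3 = s(0.32)^3
s = 3.3×10⁻¹⁹ / (0.32)^3 = 1.0×10⁻¹⁷
s = 1.0×10⁻¹⁷ mol L⁻¹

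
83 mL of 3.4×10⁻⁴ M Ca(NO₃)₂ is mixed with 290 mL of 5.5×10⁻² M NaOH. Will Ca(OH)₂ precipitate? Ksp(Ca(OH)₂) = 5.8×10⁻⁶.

No

After mixing, V = 83 mL + 290 mL = 373 mL.
[Ca²⁺] = (3.4×10⁻⁴)(83)/373 = 7.6×10⁻⁵ M
[OH⁻] = (5.5×10⁻²)(290)/373 = 4.3×10⁻² M
Q = [Ca²⁺][OH⁻]^2 = 1.4×10⁻⁷
Since Q (1.4×10⁻⁷) is less than Ksp (5.8×10⁻⁶), no Ca(OH)₂ precipitates.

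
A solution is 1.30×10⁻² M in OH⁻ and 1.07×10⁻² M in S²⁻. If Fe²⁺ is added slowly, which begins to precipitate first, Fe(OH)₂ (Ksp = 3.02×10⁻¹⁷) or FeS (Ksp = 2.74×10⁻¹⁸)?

The threshold for precipitation is Q = Ksp.
For Fe(OH)₂: [Fe²⁺] = (Ksp/[OH⁻]^2) = 1.79×10⁻¹³ M
For FeS: [Fe²⁺] = (Ksp/[S²⁻]) = 2.56×10⁻¹⁶ M
The smaller threshold [Fe²⁺] is reached first, so FeS precipitates first.

FeS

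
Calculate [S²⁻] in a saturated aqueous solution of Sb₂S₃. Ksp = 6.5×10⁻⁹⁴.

Sb₂S₃(s) ⇌ 2 Sb³⁺(aq) + 3 S²⁻(aq)
If s mol/L of Sb₂S₃ dissolves, [Sb³⁺] = 2s and [S²⁻] = 3s.
Ksp = [Sb³⁺]^2[S²⁻]^3 = (2s)^2 · (3s)^3 = 108s^5 = 6.5×10⁻⁹⁴
s = 9.0×10⁻²⁰ mol L⁻¹
[S²⁻] = 3s = 2.7×10⁻¹⁹ mol L⁻¹

2.7×10⁻¹⁹ M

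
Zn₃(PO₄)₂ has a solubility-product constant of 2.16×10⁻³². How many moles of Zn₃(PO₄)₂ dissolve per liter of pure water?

1.82×10⁻⁷ M

Zn₃(PO₄)₂(s) ⇌ 3 Zn²⁺(aq) + 2 PO₄³⁻(aq)
With molar solubility s: [Zn²⁺] = 3s, [PO₄³⁻] = 2s.
Ksp = [Zn²⁺]^3[PO₄³⁻]^2 = (3s)^3 · (2s)^2 = 108s^5
108s^5 = 2.16×10⁻³²  ⇒  s^5 = 2.00×10⁻³⁴
s = 1.82×10⁻⁷ M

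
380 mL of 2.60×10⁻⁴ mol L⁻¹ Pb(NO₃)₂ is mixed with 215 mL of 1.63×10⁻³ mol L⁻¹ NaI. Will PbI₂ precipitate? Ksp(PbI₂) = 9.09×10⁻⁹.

No

The combined volume is 595 mL.
[Pb²⁺] = (2.60×10⁻⁴)(380)/595 = 1.66×10⁻⁴ mol L⁻¹
[I⁻] = (1.63×10⁻³)(215)/595 = 5.89×10⁻⁴ mol L⁻¹
Q = [Pb²⁺][I⁻]^2 = 5.76×10⁻¹¹
Q < Ksp (5.76×10⁻¹¹ vs 9.09×10⁻⁹); the solution remains unsaturated and no precipitate forms.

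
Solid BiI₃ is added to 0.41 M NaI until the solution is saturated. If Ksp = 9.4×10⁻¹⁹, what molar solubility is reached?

1.4×10⁻¹⁷ M

BiI₃(s) ⇌ Bi³⁺(aq) + 3 I⁻(aq)
I⁻ is already present at 0.41 M. If s mol/L of BiI₃ dissolves, [Bi³⁺] = s while [I⁻] ≈ 0.41 M.
Ksp = [Bi³⁺][I⁻]^3 = s(0.41)^3
s = 9.4×10⁻¹⁹ / (0.41)^3 = 1.4×10⁻¹⁷
s = 1.4×10⁻¹⁷ M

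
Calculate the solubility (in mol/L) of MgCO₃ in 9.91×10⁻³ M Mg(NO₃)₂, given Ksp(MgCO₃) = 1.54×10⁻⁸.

MgCO₃(s) ⇌ Mg²⁺(aq) + CO₃²⁻(aq)
With Mg²⁺ already at 9.91×10⁻³ M and s small, take [Mg²⁺] ≈ 9.91×10⁻³ M and [CO₃²⁻] = s.
Ksp = [Mg²⁺][CO₃²⁻] = (9.91×10⁻³)s
s = 1.54×10⁻⁸ / (9.91×10⁻³) = 1.55×10⁻⁶
s = 1.55×10⁻⁶ M

1.55×10⁻⁶ M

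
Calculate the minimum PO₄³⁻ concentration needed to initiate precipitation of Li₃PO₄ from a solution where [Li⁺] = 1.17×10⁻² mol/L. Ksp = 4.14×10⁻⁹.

Precipitation begins when Q = Ksp.
Li₃PO₄(s) ⇌ 3 Li⁺(aq) + PO₄³⁻(aq)
Ksp = [Li⁺]^3[PO₄³⁻] = [PO₄³⁻](1.17×10⁻²)^3
[PO₄³⁻] = 4.14×10⁻⁹ / (1.17×10⁻²)^3 = 2.58×10⁻³
[PO₄³⁻] = 2.58×10⁻³ mol/L

2.58×10⁻³ M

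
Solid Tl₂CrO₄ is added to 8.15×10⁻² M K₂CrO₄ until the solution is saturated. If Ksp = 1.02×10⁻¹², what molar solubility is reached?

Tl₂CrO₄(s) ⇌ 2 Tl⁺(aq) + CrO₄²⁻(aq)
Let s be the solubility of Tl₂CrO₄ here. The common ion gives [CrO₄²⁻] ≈ 8.15×10⁻² M, and [Tl⁺] = 2s.
Ksp = [Tl⁺]^2[CrO₄²⁻] = (2s)^2(8.15×10⁻²)
(2s)^2 = 1.02×10⁻¹² / (8.15×10⁻²) = 1.25×10⁻¹¹
s = 1.77×10⁻⁶ M

1.77×10⁻⁶ M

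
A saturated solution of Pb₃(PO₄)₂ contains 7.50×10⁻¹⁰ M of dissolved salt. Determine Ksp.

Pb₃(PO₄)₂(s) ⇌ 3 Pb²⁺(aq) + 2 PO₄³⁻(aq)
With molar solubility s: [Pb²⁺] = 3s, [PO₄³⁻] = 2s.
Ksp = [Pb²⁺]^3[PO₄³⁻]^2 = (3s)^3 · (2s)^2 = 108s^5
Ksp = 108 × (7.50×10⁻¹⁰)^5 = 2.56×10⁻⁴⁴

Ksp = 2.56×10⁻⁴⁴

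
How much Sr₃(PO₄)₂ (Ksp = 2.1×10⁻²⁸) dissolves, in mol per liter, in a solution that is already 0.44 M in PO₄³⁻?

Sr₃(PO₄)₂(s) ⇌ 3 Sr²⁺(aq) + 2 PO₄³⁻(aq)
Let s be the solubility of Sr₃(PO₄)₂ here. The common ion gives [PO₄³⁻] ≈ 0.44 M, and [Sr²⁺] = 3s.
Ksp = [Sr²⁺]^3[PO₄³⁻]^2 = (3s)^3(0.44)^2
(3s)^3 = 2.1×10⁻²⁸ / (0.44)^2 = 1.1×10⁻²⁷
s = 3.4×10⁻¹⁰ M

3.4×10⁻¹⁰ M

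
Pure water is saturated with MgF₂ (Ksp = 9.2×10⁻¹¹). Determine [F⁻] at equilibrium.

5.7×10⁻⁴ M

MgF₂(s) ⇌ Mg²⁺(aq) + 2 F⁻(aq)
Call the molar solubility s, so that [Mg²⁺] = s and [F⁻] = 2s.
Ksp = [Mg²⁺][F⁻]^2 = s · (2s)^2 = 4s^3 = 9.2×10⁻¹¹
s = 2.8×10⁻⁴ M
[F⁻] = 2s = 5.7×10⁻⁴ M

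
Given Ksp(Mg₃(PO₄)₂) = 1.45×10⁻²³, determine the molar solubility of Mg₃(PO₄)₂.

Mg₃(PO₄)₂(s) ⇌ 3 Mg²⁺(aq) + 2 PO₄³⁻(aq)
With molar solubility s: [Mg²⁺] = 3s, [PO₄³⁻] = 2s.
Ksp = [Mg²⁺]^3[PO₄³⁻]^2 = (3s)^3 · (2s)^2 = 108s^5
108s^5 = 1.45×10⁻²³  ⇒  s^5 = 1.34×10⁻²⁵
Taking the 5th root, s = 1.06×10⁻⁵ mol/L.

1.06×10⁻⁵ M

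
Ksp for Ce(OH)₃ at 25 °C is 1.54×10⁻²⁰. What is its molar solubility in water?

Ce(OH)₃(s) ⇌ Ce³⁺(aq) + 3 OH⁻(aq)
If s mol/L of Ce(OH)₃ dissolves, [Ce³⁺] = s and [OH⁻] = 3s.
Ksp = [Ce³⁺][OH⁻]^3 = s · (3s)^3 = 27s^4
27s^4 = 1.54×10⁻²⁰  ⇒  s^4 = 5.70×10⁻²²
s = 4.89×10⁻⁶ M

4.89×10⁻⁶ M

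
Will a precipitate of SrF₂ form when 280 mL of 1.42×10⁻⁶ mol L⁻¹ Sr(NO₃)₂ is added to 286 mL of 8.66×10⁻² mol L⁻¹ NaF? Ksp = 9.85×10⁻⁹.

The combined volume is 566 mL.
[Sr²⁺] = (1.42×10⁻⁶)(280)/566 = 7.02×10⁻⁷ mol L⁻¹
[F⁻] = (8.66×10⁻²)(286)/566 = 4.38×10⁻² mol L⁻¹
Q = [Sr²⁺][F⁻]^2 = 1.35×10⁻⁹
Since Q (1.35×10⁻⁹) is less than Ksp (9.85×10⁻⁹), no SrF₂ precipitates.

No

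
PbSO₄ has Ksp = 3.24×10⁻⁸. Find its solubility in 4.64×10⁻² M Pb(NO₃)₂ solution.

6.98×10⁻⁷ M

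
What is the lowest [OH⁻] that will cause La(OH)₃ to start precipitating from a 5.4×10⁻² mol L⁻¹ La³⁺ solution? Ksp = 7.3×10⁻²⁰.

1.1×10⁻⁶ M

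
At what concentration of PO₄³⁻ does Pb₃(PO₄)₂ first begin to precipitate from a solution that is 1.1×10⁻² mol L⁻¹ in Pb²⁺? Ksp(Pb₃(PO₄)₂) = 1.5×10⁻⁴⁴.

1.1×10⁻¹⁹ M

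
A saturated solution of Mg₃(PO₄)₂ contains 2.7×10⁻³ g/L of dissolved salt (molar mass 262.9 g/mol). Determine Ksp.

Ksp = 1.2×10⁻²³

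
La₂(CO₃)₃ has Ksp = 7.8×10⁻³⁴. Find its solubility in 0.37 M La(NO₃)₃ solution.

La₂(CO₃)₃(s) ⇌ 2 La³⁺(aq) + 3 CO₃²⁻(aq)
La³⁺ is already present at 0.37 M. If s mol/L of La₂(CO₃)₃ dissolves, [CO₃²⁻] = 3s while [La³⁺] ≈ 0.37 M.
Ksp = [La³⁺]^2[CO₃²⁻]^3 = (0.37)^2(3s)^3
(3s)^3 = 7.8×10⁻³⁴ / (0.37)^2 = 5.7×10⁻³³
s = 6.0×10⁻¹² M

6.0×10⁻¹² M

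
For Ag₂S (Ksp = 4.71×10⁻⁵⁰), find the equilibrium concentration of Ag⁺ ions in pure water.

Ag₂S(s) ⇌ 2 Ag⁺(aq) + S²⁻(aq)
If s mol/L of Ag₂S dissolves, [Ag⁺] = 2s and [S²⁻] = s.
Ksp = [Ag⁺]^2[S²⁻] = (2s)^2 · s = 4s^3 = 4.71×10⁻⁵⁰
s = 2.28×10⁻¹⁷ mol L⁻¹
[Ag⁺] = 2s = 4.55×10⁻¹⁷ mol L⁻¹

4.55×10⁻¹⁷ M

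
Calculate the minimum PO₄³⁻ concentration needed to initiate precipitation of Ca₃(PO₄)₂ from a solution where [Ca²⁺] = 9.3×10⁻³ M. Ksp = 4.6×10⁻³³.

The threshold for precipitation is Q = Ksp.
Ca₃(PO₄)₂(s) ⇌ 3 Ca²⁺(aq) + 2 PO₄³⁻(aq)
Ksp = [Ca²⁺]^3[PO₄³⁻]^2 = [PO₄³⁻]^2(9.3×10⁻³)^3
[PO₄³⁻]^2 = 4.6×10⁻³³ / (9.3×10⁻³)^3 = 5.7×10⁻²⁷
[PO₄³⁻] = 7.6×10⁻¹⁴ M

7.6×10⁻¹⁴ M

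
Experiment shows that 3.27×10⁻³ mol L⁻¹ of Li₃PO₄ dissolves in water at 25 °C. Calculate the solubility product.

Li₃PO₄(s) ⇌ 3 Li⁺(aq) + PO₄³⁻(aq)
For each mole of Li₃PO₄ that dissolves per liter, [Li⁺] = 3s and [PO₄³⁻] = s; let s denote this solubility.
Ksp = [Li⁺]^3[PO₄³⁻] = (3s)^3 · s = 27s^4
Ksp = 27 × (3.27×10⁻³)^4 = 3.09×10⁻⁹

Ksp = 3.09×10⁻⁹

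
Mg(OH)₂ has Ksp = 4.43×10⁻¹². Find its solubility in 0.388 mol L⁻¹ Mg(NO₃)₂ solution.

1.69×10⁻⁶ M

Mg(OH)₂(s) ⇌ Mg²⁺(aq) + 2 OH⁻(aq)
With Mg²⁺ already at 0.388 mol L⁻¹ and s small, take [Mg²⁺] ≈ 0.388 mol L⁻¹ and [OH⁻] = 2s.
Ksp = [Mg²⁺][OH⁻]^2 = (0.388)(2s)^2
(2s)^2 = 4.43×10⁻¹² / (0.388) = 1.14×10⁻¹¹
s = 1.69×10⁻⁶ mol L⁻¹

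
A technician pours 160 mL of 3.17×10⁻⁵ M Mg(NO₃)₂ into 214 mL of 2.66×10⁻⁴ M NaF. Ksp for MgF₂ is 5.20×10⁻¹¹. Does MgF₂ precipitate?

No

Total volume after mixing = 160 + 214 = 374 mL.
[Mg²⁺] = (3.17×10⁻⁵)(160)/374 = 1.36×10⁻⁵ M
[F⁻] = (2.66×10⁻⁴)(214)/374 = 1.52×10⁻⁴ M
Q = [Mg²⁺][F⁻]^2 = 3.14×10⁻¹³
Q = 3.14×10⁻¹³ < Ksp = 5.20×10⁻¹¹, so the solution is unsaturated and no precipitate forms.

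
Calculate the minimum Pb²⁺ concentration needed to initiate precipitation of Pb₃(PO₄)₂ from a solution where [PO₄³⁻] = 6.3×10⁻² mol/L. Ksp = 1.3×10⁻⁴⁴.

1.5×10⁻¹⁴ M

Precipitation begins when Q = Ksp.
Pb₃(PO₄)₂(s) ⇌ 3 Pb²⁺(aq) + 2 PO₄³⁻(aq)
Ksp = [Pb²⁺]^3[PO₄³⁻]^2 = [Pb²⁺]^3(6.3×10⁻²)^2
[Pb²⁺]^3 = 1.3×10⁻⁴⁴ / (6.3×10⁻²)^2 = 3.3×10⁻⁴²
[Pb²⁺] = 1.5×10⁻¹⁴ mol/L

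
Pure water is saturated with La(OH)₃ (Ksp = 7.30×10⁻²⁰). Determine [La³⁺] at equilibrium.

La(OH)₃(s) ⇌ La³⁺(aq) + 3 OH⁻(aq)
Call the molar solubility s, so that [La³⁺] = s and [OH⁻] = 3s.
Ksp = [La³⁺][OH⁻]^3 = s · (3s)^3 = 27s^4 = 7.30×10⁻²⁰
s = 7.21×10⁻⁶ mol L⁻¹
[La³⁺] = s = 7.21×10⁻⁶ mol L⁻¹

7.21×10⁻⁶ M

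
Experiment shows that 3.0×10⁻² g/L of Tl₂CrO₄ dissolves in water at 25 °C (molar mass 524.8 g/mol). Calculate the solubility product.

Ksp = 7.5×10⁻¹³

Convert to molarity: s = 3.0×10⁻² / 524.8 = 5.716×10⁻⁵ mol/L
Tl₂CrO₄(s) ⇌ 2 Tl⁺(aq) + CrO₄²⁻(aq)
With molar solubility s: [Tl⁺] = 2s, [CrO₄²⁻] = s.
Ksp = [Tl⁺]^2[CrO₄²⁻] = (2s)^2 · s = 4s^3
Ksp = 4 × (5.716×10⁻⁵)^3 = 7.5×10⁻¹³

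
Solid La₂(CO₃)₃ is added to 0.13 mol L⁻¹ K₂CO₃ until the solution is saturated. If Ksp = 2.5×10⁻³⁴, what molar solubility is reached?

1.7×10⁻¹⁶ M

La₂(CO₃)₃(s) ⇌ 2 La³⁺(aq) + 3 CO₃²⁻(aq)
The solution already contains CO₃²⁻ at 0.13 mol L⁻¹. Let s be the molar solubility of La₂(CO₃)₃.
[CO₃²⁻] ≈ 0.13 mol L⁻¹ (common ion dominates); [La³⁺] = 2s.
Ksp = [La³⁺]^2[CO₃²⁻]^3 = (2s)^2(0.13)^3
(2s)^2 = 2.5×10⁻³⁴ / (0.13)^3 = 1.1×10⁻³¹
s = 1.7×10⁻¹⁶ mol L⁻¹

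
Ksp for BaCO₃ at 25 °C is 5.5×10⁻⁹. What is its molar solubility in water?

7.4×10⁻⁵ M

BaCO₃(s) ⇌ Ba²⁺(aq) + CO₃²⁻(aq)
For each mole of BaCO₃ that dissolves per liter, [Ba²⁺] = s and [CO₃²⁻] = s; let s denote this solubility.
Ksp = [Ba²⁺][CO₃²⁻] = s · s = s^2
s^2 = 5.5×10⁻⁹
Taking the 2nd root, s = 7.4×10⁻⁵ M.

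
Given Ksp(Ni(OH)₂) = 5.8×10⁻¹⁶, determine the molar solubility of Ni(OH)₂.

Ni(OH)₂(s) ⇌ Ni²⁺(aq) + 2 OH⁻(aq)
For each mole of Ni(OH)₂ that dissolves per liter, [Ni²⁺] = s and [OH⁻] = 2s; let s denote this solubility.
Ksp = [Ni²⁺][OH⁻]^2 = s · (2s)^2 = 4s^3
4s^3 = 5.8×10⁻¹⁶  ⇒  s^3 = 1.5×10⁻¹⁶
s = (1.5×10⁻¹⁶)^(1/3) = 5.3×10⁻⁶ mol L⁻¹

5.3×10⁻⁶ M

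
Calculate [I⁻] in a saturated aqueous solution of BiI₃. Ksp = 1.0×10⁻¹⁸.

BiI₃(s) ⇌ Bi³⁺(aq) + 3 I⁻(aq)
If s mol/L of BiI₃ dissolves, [Bi³⁺] = s and [I⁻] = 3s.
Ksp = [Bi³⁺][I⁻]^3 = s · (3s)^3 = 27s^4 = 1.0×10⁻¹⁸
s = 1.4×10⁻⁵ mol/L
[I⁻] = 3s = 4.2×10⁻⁵ mol/L

4.2×10⁻⁵ M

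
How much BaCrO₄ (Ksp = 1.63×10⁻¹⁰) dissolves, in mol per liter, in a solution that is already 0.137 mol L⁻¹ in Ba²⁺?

1.19×10⁻⁹ M

BaCrO₄(s) ⇌ Ba²⁺(aq) + CrO₄²⁻(aq)
Ba²⁺ is already present at 0.137 mol L⁻¹. If s mol/L of BaCrO₄ dissolves, [CrO₄²⁻] = s while [Ba²⁺] ≈ 0.137 mol L⁻¹.
Ksp = [Ba²⁺][CrO₄²⁻] = (0.137)s
s = 1.63×10⁻¹⁰ / (0.137) = 1.19×10⁻⁹
s = 1.19×10⁻⁹ mol L⁻¹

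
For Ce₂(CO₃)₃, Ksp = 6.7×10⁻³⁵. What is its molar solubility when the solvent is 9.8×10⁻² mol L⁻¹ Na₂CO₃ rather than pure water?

Ce₂(CO₃)₃(s) ⇌ 2 Ce³⁺(aq) + 3 CO₃²⁻(aq)
With CO₃²⁻ already at 9.8×10⁻² mol L⁻¹ and s small, take [CO₃²⁻] ≈ 9.8×10⁻² mol L⁻¹ and [Ce³⁺] = 2s.
Ksp = [Ce³⁺]^2[CO₃²⁻]^3 = (2s)^2(9.8×10⁻²)^3
(2s)^2 = 6.7×10⁻³⁵ / (9.8×10⁻²)^3 = 7.1×10⁻³²
s = 1.3×10⁻¹⁶ mol L⁻¹

1.3×10⁻¹⁶ M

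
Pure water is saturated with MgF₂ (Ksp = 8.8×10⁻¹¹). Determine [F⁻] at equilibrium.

MgF₂(s) ⇌ Mg²⁺(aq) + 2 F⁻(aq)
For each mole of MgF₂ that dissolves per liter, [Mg²⁺] = s and [F⁻] = 2s; let s denote this solubility.
Ksp = [Mg²⁺][F⁻]^2 = s · (2s)^2 = 4s^3 = 8.8×10⁻¹¹
s = 2.8×10⁻⁴ mol L⁻¹
[F⁻] = 2s = 5.6×10⁻⁴ mol L⁻¹

5.6×10⁻⁴ M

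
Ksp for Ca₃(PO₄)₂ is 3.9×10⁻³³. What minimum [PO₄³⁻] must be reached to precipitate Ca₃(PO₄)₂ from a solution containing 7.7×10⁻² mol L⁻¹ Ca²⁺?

2.9×10⁻¹⁵ M

Precipitation begins when Q = Ksp.
Ca₃(PO₄)₂(s) ⇌ 3 Ca²⁺(aq) + 2 PO₄³⁻(aq)
Ksp = [Ca²⁺]^3[PO₄³⁻]^2 = [PO₄³⁻]^2(7.7×10⁻²)^3
[PO₄³⁻]^2 = 3.9×10⁻³³ / (7.7×10⁻²)^3 = 8.5×10⁻³⁰
[PO₄³⁻] = 2.9×10⁻¹⁵ mol L⁻¹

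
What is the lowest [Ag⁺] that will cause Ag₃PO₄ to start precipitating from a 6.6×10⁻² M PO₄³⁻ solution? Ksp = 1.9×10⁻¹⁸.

3.1×10⁻⁶ M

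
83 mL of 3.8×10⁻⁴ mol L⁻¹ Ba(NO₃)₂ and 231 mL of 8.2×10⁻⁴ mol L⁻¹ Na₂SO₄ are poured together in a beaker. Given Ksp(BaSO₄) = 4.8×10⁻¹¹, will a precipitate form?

The combined volume is 314 mL.
[Ba²⁺] = (3.8×10⁻⁴)(83)/314 = 1.0×10⁻⁴ mol L⁻¹
[SO₄²⁻] = (8.2×10⁻⁴)(231)/314 = 6.0×10⁻⁴ mol L⁻¹
Q = [Ba²⁺][SO₄²⁻] = 6.1×10⁻⁸
Since Q (6.1×10⁻⁸) exceeds Ksp (4.8×10⁻¹¹), BaSO₄ will precipitate.

Yes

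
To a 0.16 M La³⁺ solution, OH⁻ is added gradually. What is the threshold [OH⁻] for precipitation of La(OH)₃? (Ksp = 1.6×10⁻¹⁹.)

1.0×10⁻⁶ M

Each salt precipitates once Q = Ksp for that salt.
La(OH)₃(s) ⇌ La³⁺(aq) + 3 OH⁻(aq)
Ksp = [La³⁺][OH⁻]^3 = [OH⁻]^3(0.16)
[OH⁻]^3 = 1.6×10⁻¹⁹ / (0.16) = 1.0×10⁻¹⁸
[OH⁻] = 1.0×10⁻⁶ M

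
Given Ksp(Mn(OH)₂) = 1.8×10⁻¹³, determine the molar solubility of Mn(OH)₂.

Mn(OH)₂(s) ⇌ Mn²⁺(aq) + 2 OH⁻(aq)
Call the molar solubility s, so that [Mn²⁺] = s and [OH⁻] = 2s.
Ksp = [Mn²⁺][OH⁻]^2 = s · (2s)^2 = 4s^3
4s^3 = 1.8×10⁻¹³  ⇒  s^3 = 4.5×10⁻¹⁴
s = (4.5×10⁻¹⁴)^(1/3) = 3.6×10⁻⁵ mol/L

3.6×10⁻⁵ M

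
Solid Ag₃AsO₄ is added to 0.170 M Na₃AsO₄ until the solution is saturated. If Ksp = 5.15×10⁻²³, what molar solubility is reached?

2.24×10⁻⁸ M

Ag₃AsO₄(s) ⇌ 3 Ag⁺(aq) + AsO₄³⁻(aq)
The solution already contains AsO₄³⁻ at 0.170 M. Let s be the molar solubility of Ag₃AsO₄.
[AsO₄³⁻] ≈ 0.170 M (common ion dominates); [Ag⁺] = 3s.
Ksp = [Ag⁺]^3[AsO₄³⁻] = (3s)^3(0.170)
(3s)^3 = 5.15×10⁻²³ / (0.170) = 3.03×10⁻²²
s = 2.24×10⁻⁸ M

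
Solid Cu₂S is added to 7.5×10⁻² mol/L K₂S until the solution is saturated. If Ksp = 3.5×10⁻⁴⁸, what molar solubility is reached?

Cu₂S(s) ⇌ 2 Cu⁺(aq) + S²⁻(aq)
S²⁻ is already present at 7.5×10⁻² mol/L. If s mol/L of Cu₂S dissolves, [Cu⁺] = 2s while [S²⁻] ≈ 7.5×10⁻² mol/L.
Ksp = [Cu⁺]^2[S²⁻] = (2s)^2(7.5×10⁻²)
(2s)^2 = 3.5×10⁻⁴⁸ / (7.5×10⁻²) = 4.7×10⁻⁴⁷
s = 3.4×10⁻²⁴ mol/L

3.4×10⁻²⁴ M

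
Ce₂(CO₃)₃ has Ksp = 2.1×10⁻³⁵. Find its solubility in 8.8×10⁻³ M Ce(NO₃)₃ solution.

Ce₂(CO₃)₃(s) ⇌ 2 Ce³⁺(aq) + 3 CO₃²⁻(aq)
The solution already contains Ce³⁺ at 8.8×10⁻³ M. Let s be the molar solubility of Ce₂(CO₃)₃.
[Ce³⁺] ≈ 8.8×10⁻³ M (common ion dominates); [CO₃²⁻] = 3s.
Ksp = [Ce³⁺]^2[CO₃²⁻]^3 = (8.8×10⁻³)^2(3s)^3
(3s)^3 = 2.1×10⁻³⁵ / (8.8×10⁻³)^2 = 2.7×10⁻³¹
s = 2.2×10⁻¹¹ M

2.2×10⁻¹¹ M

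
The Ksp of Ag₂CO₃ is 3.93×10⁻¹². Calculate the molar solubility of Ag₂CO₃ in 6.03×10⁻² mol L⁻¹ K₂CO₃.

Ag₂CO₃(s) ⇌ 2 Ag⁺(aq) + CO₃²⁻(aq)
CO₃²⁻ is already present at 6.03×10⁻² mol L⁻¹. If s mol/L of Ag₂CO₃ dissolves, [Ag⁺] = 2s while [CO₃²⁻] ≈ 6.03×10⁻² mol L⁻¹.
Ksp = [Ag⁺]^2[CO₃²⁻] = (2s)^2(6.03×10⁻²)
(2s)^2 = 3.93×10⁻¹² / (6.03×10⁻²) = 6.52×10⁻¹¹
s = 4.04×10⁻⁶ mol L⁻¹

4.04×10⁻⁶ M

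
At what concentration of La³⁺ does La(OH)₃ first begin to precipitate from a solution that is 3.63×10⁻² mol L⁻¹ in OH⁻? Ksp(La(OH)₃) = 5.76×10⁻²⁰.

Precipitation begins when Q = Ksp.
La(OH)₃(s) ⇌ La³⁺(aq) + 3 OH⁻(aq)
Ksp = [La³⁺][OH⁻]^3 = [La³⁺](3.63×10⁻²)^3
[La³⁺] = 5.76×10⁻²⁰ / (3.63×10⁻²)^3 = 1.20×10⁻¹⁵
[La³⁺] = 1.20×10⁻¹⁵ mol L⁻¹

1.20×10⁻¹⁵ M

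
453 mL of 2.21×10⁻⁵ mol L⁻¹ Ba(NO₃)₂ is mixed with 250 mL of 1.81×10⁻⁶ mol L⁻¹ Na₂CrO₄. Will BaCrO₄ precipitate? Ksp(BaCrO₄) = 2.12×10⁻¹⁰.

No

After mixing, V = 453 mL + 250 mL = 703 mL.
[Ba²⁺] = (2.21×10⁻⁵)(453)/703 = 1.42×10⁻⁵ mol L⁻¹
[CrO₄²⁻] = (1.81×10⁻⁶)(250)/703 = 6.44×10⁻⁷ mol L⁻¹
Q = [Ba²⁺][CrO₄²⁻] = 9.17×10⁻¹²
Q = 9.17×10⁻¹² < Ksp = 2.12×10⁻¹⁰, so the solution is unsaturated and no precipitate forms.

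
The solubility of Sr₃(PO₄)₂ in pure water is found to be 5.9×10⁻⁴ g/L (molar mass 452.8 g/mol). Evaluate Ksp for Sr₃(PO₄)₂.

Ksp = 4.1×10⁻²⁸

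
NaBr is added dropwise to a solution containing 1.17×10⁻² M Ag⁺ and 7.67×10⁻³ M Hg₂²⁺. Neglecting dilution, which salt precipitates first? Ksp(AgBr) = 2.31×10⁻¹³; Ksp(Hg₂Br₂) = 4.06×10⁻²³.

AgBr

A salt starts to precipitate once the ion product Q reaches its Ksp.
For AgBr: [Br⁻] = (Ksp/[Ag⁺]) = 1.97×10⁻¹¹ M
For Hg₂Br₂: [Br⁻] = (Ksp/[Hg₂²⁺])^(1/2) = 7.28×10⁻¹¹ M
The smaller threshold [Br⁻] is reached first, so AgBr precipitates first.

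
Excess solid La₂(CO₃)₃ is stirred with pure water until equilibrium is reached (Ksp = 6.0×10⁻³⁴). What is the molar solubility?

8.9×10⁻⁸ M

La₂(CO₃)₃(s) ⇌ 2 La³⁺(aq) + 3 CO₃²⁻(aq)
Let s be the molar solubility. Then [La³⁺] = 2s and [CO₃²⁻] = 3s.
Ksp = [La³⁺]^2[CO₃²⁻]^3 = (2s)^2 · (3s)^3 = 108s^5
108s^5 = 6.0×10⁻³⁴  ⇒  s^5 = 5.6×10⁻³⁶
Taking the 5th root, s = 8.9×10⁻⁸ mol L⁻¹.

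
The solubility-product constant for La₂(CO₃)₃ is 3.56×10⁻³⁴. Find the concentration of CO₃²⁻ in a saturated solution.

La₂(CO₃)₃(s) ⇌ 2 La³⁺(aq) + 3 CO₃²⁻(aq)
If s mol/L of La₂(CO₃)₃ dissolves, [La³⁺] = 2s and [CO₃²⁻] = 3s.
Ksp = [La³⁺]^2[CO₃²⁻]^3 = (2s)^2 · (3s)^3 = 108s^5 = 3.56×10⁻³⁴
s = 8.01×10⁻⁸ mol L⁻¹
[CO₃²⁻] = 3s = 2.40×10⁻⁷ mol L⁻¹

2.40×10⁻⁷ M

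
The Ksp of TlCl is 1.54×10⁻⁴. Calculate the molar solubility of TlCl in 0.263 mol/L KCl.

5.86×10⁻⁴ M

TlCl(s) ⇌ Tl⁺(aq) + Cl⁻(aq)
With Cl⁻ already at 0.263 mol/L and s small, take [Cl⁻] ≈ 0.263 mol/L and [Tl⁺] = s.
Ksp = [Tl⁺][Cl⁻] = s(0.263)
s = 1.54×10⁻⁴ / (0.263) = 5.86×10⁻⁴
s = 5.86×10⁻⁴ mol/L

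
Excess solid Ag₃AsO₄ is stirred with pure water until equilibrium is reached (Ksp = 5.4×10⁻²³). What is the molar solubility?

1.2×10⁻⁶ M

Ag₃AsO₄(s) ⇌ 3 Ag⁺(aq) + AsO₄³⁻(aq)
Call the molar solubility s, so that [Ag⁺] = 3s and [AsO₄³⁻] = s.
Ksp = [Ag⁺]^3[AsO₄³⁻] = (3s)^3 · s = 27s^4
27s^4 = 5.4×10⁻²³  ⇒  s^4 = 2.0×10⁻²⁴
Taking the 4th root, s = 1.2×10⁻⁶ M.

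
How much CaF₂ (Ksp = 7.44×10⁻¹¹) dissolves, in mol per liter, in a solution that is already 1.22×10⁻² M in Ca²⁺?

3.90×10⁻⁵ M

CaF₂(s) ⇌ Ca²⁺(aq) + 2 F⁻(aq)
With Ca²⁺ already at 1.22×10⁻² M and s small, take [Ca²⁺] ≈ 1.22×10⁻² M and [F⁻] = 2s.
Ksp = [Ca²⁺][F⁻]^2 = (1.22×10⁻²)(2s)^2
(2s)^2 = 7.44×10⁻¹¹ / (1.22×10⁻²) = 6.10×10⁻⁹
s = 3.90×10⁻⁵ M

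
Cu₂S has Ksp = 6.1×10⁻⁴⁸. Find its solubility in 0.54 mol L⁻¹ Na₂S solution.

Cu₂S(s) ⇌ 2 Cu⁺(aq) + S²⁻(aq)
The solution already contains S²⁻ at 0.54 mol L⁻¹. Let s be the molar solubility of Cu₂S.
[S²⁻] ≈ 0.54 mol L⁻¹ (common ion dominates); [Cu⁺] = 2s.
Ksp = [Cu⁺]^2[S²⁻] = (2s)^2(0.54)
(2s)^2 = 6.1×10⁻⁴⁸ / (0.54) = 1.1×10⁻⁴⁷
s = 1.7×10⁻²⁴ mol L⁻¹

1.7×10⁻²⁴ M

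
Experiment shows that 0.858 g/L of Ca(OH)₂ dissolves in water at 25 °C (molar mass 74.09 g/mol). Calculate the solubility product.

Convert to molarity: s = 0.858 / 74.09 = 1.1581×10⁻² mol/L
Ca(OH)₂(s) ⇌ Ca²⁺(aq) + 2 OH⁻(aq)
For each mole of Ca(OH)₂ that dissolves per liter, [Ca²⁺] = s and [OH⁻] = 2s; let s denote this solubility.
Ksp = [Ca²⁺][OH⁻]^2 = s · (2s)^2 = 4s^3
Ksp = 4 × (1.1581×10⁻²)^3 = 6.21×10⁻⁶

Ksp = 6.21×10⁻⁶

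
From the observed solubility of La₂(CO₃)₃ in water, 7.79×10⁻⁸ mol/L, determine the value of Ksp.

Ksp = 3.10×10⁻³⁴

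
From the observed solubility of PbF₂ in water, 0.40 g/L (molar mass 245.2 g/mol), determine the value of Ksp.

Molar solubility s = (0.40 g/L) / (245.2 g/mol) = 1.631×10⁻³ mol/L
PbF₂(s) ⇌ Pb²⁺(aq) + 2 F⁻(aq)
If s mol/L of PbF₂ dissolves, [Pb²⁺] = s and [F⁻] = 2s.
Ksp = [Pb²⁺][F⁻]^2 = s · (2s)^2 = 4s^3
Ksp = 4 × (1.631×10⁻³)^3 = 1.7×10⁻⁸

Ksp = 1.7×10⁻⁸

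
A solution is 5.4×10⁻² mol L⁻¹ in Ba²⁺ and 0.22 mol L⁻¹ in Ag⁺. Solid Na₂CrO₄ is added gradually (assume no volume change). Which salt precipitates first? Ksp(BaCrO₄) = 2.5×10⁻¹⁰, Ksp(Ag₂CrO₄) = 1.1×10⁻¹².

Ag₂CrO₄

Precipitation of each salt begins when its ion product equals Ksp.
For BaCrO₄: [CrO₄²⁻] = (Ksp/[Ba²⁺]) = 4.6×10⁻⁹ mol L⁻¹
For Ag₂CrO₄: [CrO₄²⁻] = (Ksp/[Ag⁺]^2) = 2.3×10⁻¹¹ mol L⁻¹
Since Ag₂CrO₄ needs less CrO₄²⁻ to reach saturation, it precipitates first.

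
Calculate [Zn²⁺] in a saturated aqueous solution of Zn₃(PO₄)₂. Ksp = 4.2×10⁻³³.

Zn₃(PO₄)₂(s) ⇌ 3 Zn²⁺(aq) + 2 PO₄³⁻(aq)
For each mole of Zn₃(PO₄)₂ that dissolves per liter, [Zn²⁺] = 3s and [PO₄³⁻] = 2s; let s denote this solubility.
Ksp = [Zn²⁺]^3[PO₄³⁻]^2 = (3s)^3 · (2s)^2 = 108s^5 = 4.2×10⁻³³
s = 1.3×10⁻⁷ mol L⁻¹
[Zn²⁺] = 3s = 3.9×10⁻⁷ mol L⁻¹

3.9×10⁻⁷ M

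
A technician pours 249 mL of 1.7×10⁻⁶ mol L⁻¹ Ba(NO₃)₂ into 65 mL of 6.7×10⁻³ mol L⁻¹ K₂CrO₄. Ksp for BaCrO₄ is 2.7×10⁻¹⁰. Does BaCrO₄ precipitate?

Yes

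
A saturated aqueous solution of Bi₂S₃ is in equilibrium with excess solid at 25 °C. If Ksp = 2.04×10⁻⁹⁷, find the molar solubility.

1.80×10⁻²⁰ M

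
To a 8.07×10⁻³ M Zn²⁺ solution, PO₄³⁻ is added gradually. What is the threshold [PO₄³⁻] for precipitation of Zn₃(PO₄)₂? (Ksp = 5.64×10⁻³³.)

1.04×10⁻¹³ M

Precipitation of each salt begins when its ion product equals Ksp.
Zn₃(PO₄)₂(s) ⇌ 3 Zn²⁺(aq) + 2 PO₄³⁻(aq)
Ksp = [Zn²⁺]^3[PO₄³⁻]^2 = [PO₄³⁻]^2(8.07×10⁻³)^3
[PO₄³⁻]^2 = 5.64×10⁻³³ / (8.07×10⁻³)^3 = 1.07×10⁻²⁶
[PO₄³⁻] = 1.04×10⁻¹³ M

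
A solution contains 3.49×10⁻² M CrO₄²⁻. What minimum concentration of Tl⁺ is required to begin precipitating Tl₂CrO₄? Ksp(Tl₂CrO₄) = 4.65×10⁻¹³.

3.65×10⁻⁶ M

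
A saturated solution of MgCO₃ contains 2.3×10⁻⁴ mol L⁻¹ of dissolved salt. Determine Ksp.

Ksp = 5.3×10⁻⁸

MgCO₃(s) ⇌ Mg²⁺(aq) + CO₃²⁻(aq)
If s mol/L of MgCO₃ dissolves, [Mg²⁺] = s and [CO₃²⁻] = s.
Ksp = [Mg²⁺][CO₃²⁻] = s · s = s^2
Ksp = (2.3×10⁻⁴)^2 = 5.3×10⁻⁸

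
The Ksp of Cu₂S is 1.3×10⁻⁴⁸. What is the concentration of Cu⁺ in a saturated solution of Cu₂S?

Cu₂S(s) ⇌ 2 Cu⁺(aq) + S²⁻(aq)
If s mol/L of Cu₂S dissolves, [Cu⁺] = 2s and [S²⁻] = s.
Ksp = [Cu⁺]^2[S²⁻] = (2s)^2 · s = 4s^3 = 1.3×10⁻⁴⁸
s = 6.9×10⁻¹⁷ M
[Cu⁺] = 2s = 1.4×10⁻¹⁶ M

1.4×10⁻¹⁶ M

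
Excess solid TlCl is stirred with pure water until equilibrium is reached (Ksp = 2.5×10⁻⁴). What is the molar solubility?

TlCl(s) ⇌ Tl⁺(aq) + Cl⁻(aq)
With molar solubility s: [Tl⁺] = s, [Cl⁻] = s.
Ksp = [Tl⁺][Cl⁻] = s · s = s^2
s^2 = 2.5×10⁻⁴
s = (2.5×10⁻⁴)^(1/2) = 1.6×10⁻² mol/L

1.6×10⁻² M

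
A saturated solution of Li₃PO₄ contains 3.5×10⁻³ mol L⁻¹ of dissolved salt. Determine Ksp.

Ksp = 4.1×10⁻⁹

Li₃PO₄(s) ⇌ 3 Li⁺(aq) + PO₄³⁻(aq)
For each mole of Li₃PO₄ that dissolves per liter, [Li⁺] = 3s and [PO₄³⁻] = s; let s denote this solubility.
Ksp = [Li⁺]^3[PO₄³⁻] = (3s)^3 · s = 27s^4
Ksp = 27 × (3.5×10⁻³)^4 = 4.1×10⁻⁹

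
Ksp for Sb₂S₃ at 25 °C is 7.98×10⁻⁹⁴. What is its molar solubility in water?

9.41×10⁻²⁰ M

Sb₂S₃(s) ⇌ 2 Sb³⁺(aq) + 3 S²⁻(aq)
For each mole of Sb₂S₃ that dissolves per liter, [Sb³⁺] = 2s and [S²⁻] = 3s; let s denote this solubility.
Ksp = [Sb³⁺]^2[S²⁻]^3 = (2s)^2 · (3s)^3 = 108s^5
108s^5 = 7.98×10⁻⁹⁴  ⇒  s^5 = 7.39×10⁻⁹⁶
s = (7.39×10⁻⁹⁶)^(1/5) = 9.41×10⁻²⁰ mol L⁻¹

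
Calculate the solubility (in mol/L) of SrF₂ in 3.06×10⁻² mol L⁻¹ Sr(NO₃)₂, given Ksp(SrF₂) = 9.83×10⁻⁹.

2.83×10⁻⁴ M

SrF₂(s) ⇌ Sr²⁺(aq) + 2 F⁻(aq)
Let s be the solubility of SrF₂ here. The common ion gives [Sr²⁺] ≈ 3.06×10⁻² mol L⁻¹, and [F⁻] = 2s.
Ksp = [Sr²⁺][F⁻]^2 = (3.06×10⁻²)(2s)^2
(2s)^2 = 9.83×10⁻⁹ / (3.06×10⁻²) = 3.21×10⁻⁷
s = 2.83×10⁻⁴ mol L⁻¹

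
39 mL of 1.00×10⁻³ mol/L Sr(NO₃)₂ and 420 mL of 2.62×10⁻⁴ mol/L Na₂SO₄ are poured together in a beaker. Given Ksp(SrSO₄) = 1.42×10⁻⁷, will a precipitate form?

No

The combined volume is 459 mL.
[Sr²⁺] = (1.00×10⁻³)(39)/459 = 8.50×10⁻⁵ mol/L
[SO₄²⁻] = (2.62×10⁻⁴)(420)/459 = 2.40×10⁻⁴ mol/L
Q = [Sr²⁺][SO₄²⁻] = 2.04×10⁻⁸
Q = 2.04×10⁻⁸ < Ksp = 1.42×10⁻⁷, so the solution is unsaturated and no precipitate forms.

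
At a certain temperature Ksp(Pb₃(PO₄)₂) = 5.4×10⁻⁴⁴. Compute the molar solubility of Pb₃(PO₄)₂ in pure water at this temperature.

8.7×10⁻¹⁰ M

Pb₃(PO₄)₂(s) ⇌ 3 Pb²⁺(aq) + 2 PO₄³⁻(aq)
If s mol/L of Pb₃(PO₄)₂ dissolves, [Pb²⁺] = 3s and [PO₄³⁻] = 2s.
Ksp = [Pb²⁺]^3[PO₄³⁻]^2 = (3s)^3 · (2s)^2 = 108s^5
108s^5 = 5.4×10⁻⁴⁴  ⇒  s^5 = 5.0×10⁻⁴⁶
s = 8.7×10⁻¹⁰ mol/L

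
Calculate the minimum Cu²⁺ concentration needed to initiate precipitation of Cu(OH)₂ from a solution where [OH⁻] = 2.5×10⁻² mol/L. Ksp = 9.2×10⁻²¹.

1.5×10⁻¹⁷ M

Each salt precipitates once Q = Ksp for that salt.
Cu(OH)₂(s) ⇌ Cu²⁺(aq) + 2 OH⁻(aq)
Ksp = [Cu²⁺][OH⁻]^2 = [Cu²⁺](2.5×10⁻²)^2
[Cu²⁺] = 9.2×10⁻²¹ / (2.5×10⁻²)^2 = 1.5×10⁻¹⁷
[Cu²⁺] = 1.5×10⁻¹⁷ mol/L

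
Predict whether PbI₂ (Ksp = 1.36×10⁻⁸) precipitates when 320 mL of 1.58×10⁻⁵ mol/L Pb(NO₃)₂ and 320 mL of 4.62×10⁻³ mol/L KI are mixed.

Total volume after mixing = 320 + 320 = 640 mL.
[Pb²⁺] = (1.58×10⁻⁵)(320)/640 = 7.90×10⁻⁶ mol/L
[I⁻] = (4.62×10⁻³)(320)/640 = 2.31×10⁻³ mol/L
Q = [Pb²⁺][I⁻]^2 = 4.22×10⁻¹¹
Since Q (4.22×10⁻¹¹) is less than Ksp (1.36×10⁻⁸), no PbI₂ precipitates.

No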